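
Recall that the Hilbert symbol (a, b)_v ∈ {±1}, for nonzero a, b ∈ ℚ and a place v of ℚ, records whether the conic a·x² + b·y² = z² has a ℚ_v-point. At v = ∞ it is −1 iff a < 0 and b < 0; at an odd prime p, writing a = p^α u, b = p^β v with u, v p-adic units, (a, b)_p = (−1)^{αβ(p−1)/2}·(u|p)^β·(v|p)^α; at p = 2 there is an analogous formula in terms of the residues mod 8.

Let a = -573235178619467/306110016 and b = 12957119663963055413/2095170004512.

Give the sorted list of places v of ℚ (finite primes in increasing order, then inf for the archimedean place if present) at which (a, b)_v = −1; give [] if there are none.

(a, b) ≡ (-27347, 87018154) mod (ℚ^×)²; places V = {2, 3, 7, 13, 23, 29, 37, 41, 43, ∞}.
(a,b)_43: α=2, u≡36; β=3, v≡7 (mod 43); (36|43)=+1, (7|43)=-1; sign (−1)^0·+1^3·-1^2 = +1.
(a,b)_23: α=1, u≡22; β=1, v≡8 (mod 23); (22|23)=-1, (8|23)=+1; sign (−1)^1·-1^1·+1^1 = +1.
(a,b)_2: α=-6, β=-5; u≡5, v≡5 (mod 8); ε(u)ε(v)=0·0, αω(v)=-6·1, βω(u)=-5·1; sum ≡ 1  ⇒  -1.
(a,b)_41: α=1, u≡17; β=1, v≡22 (mod 41); (17|41)=-1, (22|41)=-1; sign (−1)^0·-1^1·-1^1 = +1.
(a,b)_3: α=-14, u≡1; β=-18, v≡1 (mod 3); (1|3)=+1, (1|3)=+1; sign (−1)^0·+1^-18·+1^-14 = +1.
(a,b)_7: α=2, u≡4; β=6, v≡3 (mod 7); (4|7)=+1, (3|7)=-1; sign (−1)^0·+1^6·-1^2 = +1.
(a,b)_37: α=2, u≡27; β=3, v≡7 (mod 37); (27|37)=+1, (7|37)=+1; sign (−1)^0·+1^3·+1^2 = +1.
(a,b)_13: α=2, u≡7; β=-2, v≡11 (mod 13); (7|13)=-1, (11|13)=-1; sign (−1)^0·-1^-2·-1^2 = +1.
(a,b)_∞: sgn(-27347)=−, sgn(87018154)=+, so +1.
(a,b)_29: α=1, u≡2; β=1, v≡25 (mod 29); (2|29)=-1, (25|29)=+1; sign (−1)^0·-1^1·+1^1 = -1.
(-27347, 87018154 / ℚ) ramifies at {2, 29}: a division algebra.

[2, 29]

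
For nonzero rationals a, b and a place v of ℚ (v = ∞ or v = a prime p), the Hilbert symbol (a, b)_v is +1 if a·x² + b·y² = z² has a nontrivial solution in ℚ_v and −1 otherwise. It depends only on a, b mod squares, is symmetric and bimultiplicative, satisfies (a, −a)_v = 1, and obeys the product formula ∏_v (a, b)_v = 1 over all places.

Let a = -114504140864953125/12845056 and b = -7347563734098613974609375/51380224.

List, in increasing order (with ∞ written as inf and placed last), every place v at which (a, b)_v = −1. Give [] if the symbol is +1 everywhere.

[3, 11, 13, 19, 23, inf]

Mod squares: a ≡ -5436717, b ≡ -10879. Check v ∈ {∞, 2, 3, 5, 7, 11, 13, 19, 23, 29, 43}.
v=29: a=29^1·(≡14), b=29^2·(≡5) mod 29; (14|29)=-1, (5|29)=+1; (−1)^{1·2·14}·(-1)^2·(+1)^1 = +1.
v=23: a=23^1·(≡22), b=23^1·(≡10) mod 23; (22|23)=-1, (10|23)=-1; (−1)^{1·1·11}·(-1)^1·(-1)^1 = -1.
v=43: a=43^2·(≡4), b=43^3·(≡34) mod 43; (4|43)=+1, (34|43)=-1; (−1)^{2·3·21}·(+1)^3·(-1)^2 = +1.
v=5: a=5^6·(≡3), b=5^10·(≡1) mod 5; (3|5)=-1, (1|5)=+1; (−1)^{6·10·2}·(-1)^10·(+1)^6 = +1.
v=3: a=3^7·(≡1), b=3^6·(≡2) mod 3; (1|3)=+1, (2|3)=-1; (−1)^{7·6·1}·(+1)^6·(-1)^7 = -1.
v=2: v_2(a)=-18, v_2(b)=-20; units ≡ 3, 1 (mod 8); ε·ε+αω+βω = 1·0+-18·0+-20·1 ≡ 0  ⇒  (a,b)_2 = +1.
v=19: a=19^1·(≡1), b=19^2·(≡12) mod 19; (1|19)=+1, (12|19)=-1; (−1)^{1·2·9}·(+1)^2·(-1)^1 = -1.
v=11: a=11^1·(≡5), b=11^1·(≡9) mod 11; (5|11)=+1, (9|11)=+1; (−1)^{1·1·5}·(+1)^1·(+1)^1 = -1.
v=13: a=13^1·(≡12), b=13^2·(≡7) mod 13; (12|13)=+1, (7|13)=-1; (−1)^{1·2·6}·(+1)^2·(-1)^1 = -1.
v=7: a=7^-2·(≡1), b=7^-2·(≡5) mod 7; (1|7)=+1, (5|7)=-1; (−1)^{-2·-2·3}·(+1)^-2·(-1)^-2 = +1.
v=∞: -5436717 < 0 and -10879 < 0  ⇒  (a,b)_∞ = -1.
|Ram(-5436717, -10879)| = 6, even; anisotropic at {3, 11, 13, 19, 23, ∞}.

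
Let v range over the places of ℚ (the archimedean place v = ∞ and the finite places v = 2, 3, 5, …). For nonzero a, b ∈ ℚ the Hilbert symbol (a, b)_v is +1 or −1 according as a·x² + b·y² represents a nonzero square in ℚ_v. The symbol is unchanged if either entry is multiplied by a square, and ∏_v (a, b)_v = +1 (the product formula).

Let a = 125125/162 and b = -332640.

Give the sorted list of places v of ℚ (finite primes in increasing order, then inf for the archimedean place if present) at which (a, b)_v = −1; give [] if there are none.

Mod squares: a ≡ 10010, b ≡ -2310. Check v ∈ {∞, 2, 3, 5, 7, 11, 13}.
v=∞: 10010 > 0 and -2310 < 0  ⇒  (a,b)_∞ = +1.
v=5: a=5^3·(≡3), b=5^1·(≡2) mod 5; (3|5)=-1, (2|5)=-1; (−1)^{3·1·2}·(-1)^1·(-1)^3 = +1.
v=13: a=13^1·(≡3), b=13^0·(≡4) mod 13; (3|13)=+1, (4|13)=+1; (−1)^{1·0·6}·(+1)^0·(+1)^1 = +1.
v=11: a=11^1·(≡7), b=11^1·(≡10) mod 11; (7|11)=-1, (10|11)=-1; (−1)^{1·1·5}·(-1)^1·(-1)^1 = -1.
v=7: a=7^1·(≡4), b=7^1·(≡3) mod 7; (4|7)=+1, (3|7)=-1; (−1)^{1·1·3}·(+1)^1·(-1)^1 = +1.
v=3: a=3^-4·(≡2), b=3^3·(≡1) mod 3; (2|3)=-1, (1|3)=+1; (−1)^{-4·3·1}·(-1)^3·(+1)^-4 = -1.
v=2: v_2(a)=-1, v_2(b)=5; units ≡ 5, 5 (mod 8); ε·ε+αω+βω = 0·0+-1·1+5·1 ≡ 0  ⇒  (a,b)_2 = +1.
Ram(10010, -2310) = {3, 11}; no ℚ_3-point on the conic.

[3, 11]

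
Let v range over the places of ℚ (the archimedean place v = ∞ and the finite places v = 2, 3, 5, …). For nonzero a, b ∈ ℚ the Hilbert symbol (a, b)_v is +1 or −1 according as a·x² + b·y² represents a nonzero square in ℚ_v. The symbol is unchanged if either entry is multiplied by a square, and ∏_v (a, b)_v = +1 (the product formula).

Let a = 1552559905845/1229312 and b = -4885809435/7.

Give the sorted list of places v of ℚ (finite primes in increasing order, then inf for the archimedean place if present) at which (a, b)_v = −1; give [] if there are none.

Mod squares: a ≡ 9690, b ≡ -8645. Check v ∈ {∞, 2, 3, 5, 7, 13, 17, 19}.
v=3: a=3^9·(≡2), b=3^4·(≡1) mod 3; (2|3)=-1, (1|3)=+1; (−1)^{9·4·1}·(-1)^4·(+1)^9 = +1.
v=5: a=5^1·(≡2), b=5^1·(≡4) mod 5; (2|5)=-1, (4|5)=+1; (−1)^{1·1·2}·(-1)^1·(+1)^1 = -1.
v=17: a=17^3·(≡8), b=17^2·(≡1) mod 17; (8|17)=+1, (1|17)=+1; (−1)^{3·2·8}·(+1)^2·(+1)^3 = +1.
v=13: a=13^2·(≡8), b=13^3·(≡6) mod 13; (8|13)=-1, (6|13)=-1; (−1)^{2·3·6}·(-1)^3·(-1)^2 = -1.
v=19: a=19^1·(≡6), b=19^1·(≡5) mod 19; (6|19)=+1, (5|19)=+1; (−1)^{1·1·9}·(+1)^1·(+1)^1 = -1.
v=2: v_2(a)=-9, v_2(b)=0; units ≡ 5, 3 (mod 8); ε·ε+αω+βω = 0·1+-9·1+0·1 ≡ 1  ⇒  (a,b)_2 = -1.
v=∞: 9690 > 0 and -8645 < 0  ⇒  (a,b)_∞ = +1.
v=7: a=7^-4·(≡4), b=7^-1·(≡4) mod 7; (4|7)=+1, (4|7)=+1; (−1)^{-4·-1·3}·(+1)^-1·(+1)^-4 = +1.
|Ram(9690, -8645)| = 4, even; anisotropic at {2, 5, 13, 19}.

[2, 5, 13, 19]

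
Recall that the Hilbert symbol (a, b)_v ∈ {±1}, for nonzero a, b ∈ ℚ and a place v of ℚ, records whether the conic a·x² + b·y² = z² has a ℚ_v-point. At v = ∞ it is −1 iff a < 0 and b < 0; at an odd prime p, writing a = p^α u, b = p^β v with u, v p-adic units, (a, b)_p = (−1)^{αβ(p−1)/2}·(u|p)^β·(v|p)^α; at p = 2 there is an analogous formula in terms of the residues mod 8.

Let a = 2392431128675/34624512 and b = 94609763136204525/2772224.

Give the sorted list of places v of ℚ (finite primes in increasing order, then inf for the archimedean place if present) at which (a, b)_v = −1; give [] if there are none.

Mod squares: a ≡ 9038471, b ≡ 45680921. Check v ∈ {∞, 2, 3, 5, 7, 11, 13, 17, 19, 23, 37, 43, 53}.
v=19: a=19^1·(≡6), b=19^1·(≡14) mod 19; (6|19)=+1, (14|19)=-1; (−1)^{1·1·9}·(+1)^1·(-1)^1 = +1.
v=53: a=53^2·(≡11), b=53^2·(≡46) mod 53; (11|53)=+1, (46|53)=+1; (−1)^{2·2·26}·(+1)^2·(+1)^2 = +1.
v=37: a=37^1·(≡1), b=37^2·(≡31) mod 37; (1|37)=+1, (31|37)=-1; (−1)^{1·2·18}·(+1)^2·(-1)^1 = -1.
v=3: a=3^-2·(≡2), b=3^2·(≡2) mod 3; (2|3)=-1, (2|3)=-1; (−1)^{-2·2·1}·(-1)^2·(-1)^-2 = +1.
v=7: a=7^2·(≡1), b=7^-2·(≡3) mod 7; (1|7)=+1, (3|7)=-1; (−1)^{2·-2·3}·(+1)^-2·(-1)^2 = +1.
v=17: a=17^-2·(≡8), b=17^-1·(≡13) mod 17; (8|17)=+1, (13|17)=+1; (−1)^{-2·-1·8}·(+1)^-1·(+1)^-2 = +1.
v=23: a=23^1·(≡15), b=23^3·(≡2) mod 23; (15|23)=-1, (2|23)=+1; (−1)^{1·3·11}·(-1)^3·(+1)^1 = +1.
v=5: a=5^2·(≡1), b=5^2·(≡4) mod 5; (1|5)=+1, (4|5)=+1; (−1)^{2·2·2}·(+1)^2·(+1)^2 = +1.
v=13: a=13^-1·(≡12), b=13^-1·(≡3) mod 13; (12|13)=+1, (3|13)=+1; (−1)^{-1·-1·6}·(+1)^-1·(+1)^-1 = +1.
v=11: a=11^0·(≡6), b=11^1·(≡9) mod 11; (6|11)=-1, (9|11)=+1; (−1)^{0·1·5}·(-1)^1·(+1)^0 = -1.
v=∞: 9038471 > 0 and 45680921 > 0  ⇒  (a,b)_∞ = +1.
v=2: v_2(a)=-10, v_2(b)=-8; units ≡ 7, 1 (mod 8); ε·ε+αω+βω = 1·0+-10·0+-8·0 ≡ 0  ⇒  (a,b)_2 = +1.
v=43: a=43^1·(≡4), b=43^1·(≡20) mod 43; (4|43)=+1, (20|43)=-1; (−1)^{1·1·21}·(+1)^1·(-1)^1 = +1.
(9038471, 45680921 / ℚ) ramifies at {11, 37}: a division algebra.

[11, 37]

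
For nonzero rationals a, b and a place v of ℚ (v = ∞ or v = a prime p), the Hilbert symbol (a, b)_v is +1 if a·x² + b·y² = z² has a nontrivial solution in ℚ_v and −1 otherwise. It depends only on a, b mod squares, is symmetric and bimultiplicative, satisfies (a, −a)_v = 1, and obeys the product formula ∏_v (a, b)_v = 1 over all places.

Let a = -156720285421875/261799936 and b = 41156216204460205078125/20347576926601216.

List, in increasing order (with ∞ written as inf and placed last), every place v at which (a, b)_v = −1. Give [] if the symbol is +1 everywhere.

Mod squares: a ≡ -9177, b ≡ 1311. Check v ∈ {∞, 2, 3, 5, 7, 19, 23, 29, 31}.
v=∞: -9177 < 0 and 1311 > 0  ⇒  (a,b)_∞ = +1.
v=31: a=31^2·(≡17), b=31^2·(≡19) mod 31; (17|31)=-1, (19|31)=+1; (−1)^{2·2·15}·(-1)^2·(+1)^2 = +1.
v=19: a=19^-1·(≡6), b=19^-3·(≡10) mod 19; (6|19)=+1, (10|19)=-1; (−1)^{-1·-3·9}·(+1)^-3·(-1)^-1 = +1.
v=29: a=29^-2·(≡20), b=29^-4·(≡24) mod 29; (20|29)=+1, (24|29)=+1; (−1)^{-2·-4·14}·(+1)^-4·(+1)^-2 = +1.
v=7: a=7^5·(≡3), b=7^10·(≡2) mod 7; (3|7)=-1, (2|7)=+1; (−1)^{5·10·3}·(-1)^10·(+1)^5 = +1.
v=2: v_2(a)=-14, v_2(b)=-22; units ≡ 7, 7 (mod 8); ε·ε+αω+βω = 1·1+-14·0+-22·0 ≡ 1  ⇒  (a,b)_2 = -1.
v=23: a=23^1·(≡20), b=23^1·(≡21) mod 23; (20|23)=-1, (21|23)=-1; (−1)^{1·1·11}·(-1)^1·(-1)^1 = -1.
v=3: a=3^3·(≡1), b=3^3·(≡2) mod 3; (1|3)=+1, (2|3)=-1; (−1)^{3·3·1}·(+1)^3·(-1)^3 = +1.
v=5: a=5^6·(≡3), b=5^12·(≡4) mod 5; (3|5)=-1, (4|5)=+1; (−1)^{6·12·2}·(-1)^12·(+1)^6 = +1.
Ram(-9177, 1311) = {2, 23}; no ℚ_2-point on the conic.

[2, 23]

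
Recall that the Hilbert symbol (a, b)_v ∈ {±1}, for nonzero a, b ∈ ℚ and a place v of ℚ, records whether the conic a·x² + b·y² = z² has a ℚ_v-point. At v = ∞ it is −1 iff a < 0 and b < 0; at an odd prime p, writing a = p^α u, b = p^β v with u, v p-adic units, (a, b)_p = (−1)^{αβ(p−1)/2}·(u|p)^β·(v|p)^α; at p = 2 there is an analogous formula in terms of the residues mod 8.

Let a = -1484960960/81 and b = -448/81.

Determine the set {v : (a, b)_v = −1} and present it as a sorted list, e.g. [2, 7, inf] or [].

Mod squares: a ≡ -23202515, b ≡ -7. Check v ∈ {∞, 2, 3, 5, 7, 19, 23, 37, 41}.
v=5: a=5^1·(≡3), b=5^0·(≡2) mod 5; (3|5)=-1, (2|5)=-1; (−1)^{1·0·2}·(-1)^0·(-1)^1 = -1.
v=2: v_2(a)=6, v_2(b)=6; units ≡ 5, 1 (mod 8); ε·ε+αω+βω = 0·0+6·0+6·1 ≡ 0  ⇒  (a,b)_2 = +1.
v=23: a=23^1·(≡20), b=23^0·(≡1) mod 23; (20|23)=-1, (1|23)=+1; (−1)^{1·0·11}·(-1)^0·(+1)^1 = +1.
v=3: a=3^-4·(≡1), b=3^-4·(≡2) mod 3; (1|3)=+1, (2|3)=-1; (−1)^{-4·-4·1}·(+1)^-4·(-1)^-4 = +1.
v=∞: -23202515 < 0 and -7 < 0  ⇒  (a,b)_∞ = -1.
v=37: a=37^1·(≡6), b=37^0·(≡10) mod 37; (6|37)=-1, (10|37)=+1; (−1)^{1·0·18}·(-1)^0·(+1)^1 = +1.
v=41: a=41^1·(≡21), b=41^0·(≡38) mod 41; (21|41)=+1, (38|41)=-1; (−1)^{1·0·20}·(+1)^0·(-1)^1 = -1.
v=19: a=19^1·(≡18), b=19^0·(≡13) mod 19; (18|19)=-1, (13|19)=-1; (−1)^{1·0·9}·(-1)^0·(-1)^1 = -1.
v=7: a=7^1·(≡4), b=7^1·(≡5) mod 7; (4|7)=+1, (5|7)=-1; (−1)^{1·1·3}·(+1)^1·(-1)^1 = +1.
Ram(-23202515, -7) = {5, 19, 41, ∞}; no ℚ_5-point on the conic.

[5, 19, 41, inf]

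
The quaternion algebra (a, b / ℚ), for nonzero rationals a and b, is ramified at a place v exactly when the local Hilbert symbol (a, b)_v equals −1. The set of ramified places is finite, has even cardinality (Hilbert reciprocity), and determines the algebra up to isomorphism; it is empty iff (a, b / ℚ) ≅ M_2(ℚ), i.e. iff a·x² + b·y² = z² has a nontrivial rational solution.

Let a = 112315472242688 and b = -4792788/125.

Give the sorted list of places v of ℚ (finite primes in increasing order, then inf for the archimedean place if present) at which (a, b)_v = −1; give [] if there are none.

Mod squares: a ≡ 14858, b ≡ -13585. Check v ∈ {∞, 2, 3, 5, 7, 11, 13, 17, 19, 23}.
v=11: a=11^2·(≡2), b=11^1·(≡6) mod 11; (2|11)=-1, (6|11)=-1; (−1)^{2·1·5}·(-1)^1·(-1)^2 = -1.
v=17: a=17^1·(≡14), b=17^0·(≡15) mod 17; (14|17)=-1, (15|17)=+1; (−1)^{1·0·8}·(-1)^0·(+1)^1 = +1.
v=5: a=5^0·(≡3), b=5^-3·(≡2) mod 5; (3|5)=-1, (2|5)=-1; (−1)^{0·-3·2}·(-1)^-3·(-1)^0 = -1.
v=19: a=19^3·(≡8), b=19^1·(≡1) mod 19; (8|19)=-1, (1|19)=+1; (−1)^{3·1·9}·(-1)^1·(+1)^3 = +1.
v=∞: 14858 > 0 and -13585 < 0  ⇒  (a,b)_∞ = +1.
v=7: a=7^0·(≡1), b=7^2·(≡1) mod 7; (1|7)=+1, (1|7)=+1; (−1)^{0·2·3}·(+1)^2·(+1)^0 = +1.
v=23: a=23^1·(≡9), b=23^0·(≡9) mod 23; (9|23)=+1, (9|23)=+1; (−1)^{1·0·11}·(+1)^0·(+1)^1 = +1.
v=3: a=3^0·(≡2), b=3^2·(≡2) mod 3; (2|3)=-1, (2|3)=-1; (−1)^{0·2·1}·(-1)^2·(-1)^0 = +1.
v=2: v_2(a)=11, v_2(b)=2; units ≡ 5, 7 (mod 8); ε·ε+αω+βω = 0·1+11·0+2·1 ≡ 0  ⇒  (a,b)_2 = +1.
v=13: a=13^2·(≡3), b=13^1·(≡7) mod 13; (3|13)=+1, (7|13)=-1; (−1)^{2·1·6}·(+1)^1·(-1)^2 = +1.
(14858, -13585 / ℚ) ramifies at {5, 11}: a division algebra.

[5, 11]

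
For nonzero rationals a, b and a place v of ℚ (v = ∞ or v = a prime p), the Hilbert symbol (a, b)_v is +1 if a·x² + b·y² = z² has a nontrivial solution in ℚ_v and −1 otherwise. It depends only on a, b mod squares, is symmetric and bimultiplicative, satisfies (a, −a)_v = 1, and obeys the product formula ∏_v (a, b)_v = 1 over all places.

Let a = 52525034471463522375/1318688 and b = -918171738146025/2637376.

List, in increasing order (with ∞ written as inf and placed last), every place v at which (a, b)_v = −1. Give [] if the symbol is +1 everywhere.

[2, 3, 37, 43]

Mod squares: a ≡ 1097790, b ≡ -129. Check v ∈ {∞, 2, 3, 5, 7, 11, 19, 23, 29, 37, 43}.
v=11: a=11^4·(≡5), b=11^2·(≡3) mod 11; (5|11)=+1, (3|11)=+1; (−1)^{4·2·5}·(+1)^2·(+1)^4 = +1.
v=37: a=37^3·(≡11), b=37^2·(≡2) mod 37; (11|37)=+1, (2|37)=-1; (−1)^{3·2·18}·(+1)^2·(-1)^3 = -1.
v=2: v_2(a)=-5, v_2(b)=-6; units ≡ 7, 7 (mod 8); ε·ε+αω+βω = 1·1+-5·0+-6·0 ≡ 1  ⇒  (a,b)_2 = -1.
v=43: a=43^1·(≡23), b=43^1·(≡11) mod 43; (23|43)=+1, (11|43)=+1; (−1)^{1·1·21}·(+1)^1·(+1)^1 = -1.
v=5: a=5^3·(≡3), b=5^2·(≡4) mod 5; (3|5)=-1, (4|5)=+1; (−1)^{3·2·2}·(-1)^2·(+1)^3 = +1.
v=∞: 1097790 > 0 and -129 < 0  ⇒  (a,b)_∞ = +1.
v=7: a=7^-2·(≡2), b=7^-2·(≡1) mod 7; (2|7)=+1, (1|7)=+1; (−1)^{-2·-2·3}·(+1)^-2·(+1)^-2 = +1.
v=3: a=3^1·(≡2), b=3^3·(≡2) mod 3; (2|3)=-1, (2|3)=-1; (−1)^{1·3·1}·(-1)^3·(-1)^1 = -1.
v=19: a=19^2·(≡10), b=19^2·(≡1) mod 19; (10|19)=-1, (1|19)=+1; (−1)^{2·2·9}·(-1)^2·(+1)^2 = +1.
v=29: a=29^-2·(≡13), b=29^-2·(≡4) mod 29; (13|29)=+1, (4|29)=+1; (−1)^{-2·-2·14}·(+1)^-2·(+1)^-2 = +1.
v=23: a=23^3·(≡10), b=23^2·(≡4) mod 23; (10|23)=-1, (4|23)=+1; (−1)^{3·2·11}·(-1)^2·(+1)^3 = +1.
Ram(1097790, -129) = {2, 3, 37, 43}; no ℚ_2-point on the conic.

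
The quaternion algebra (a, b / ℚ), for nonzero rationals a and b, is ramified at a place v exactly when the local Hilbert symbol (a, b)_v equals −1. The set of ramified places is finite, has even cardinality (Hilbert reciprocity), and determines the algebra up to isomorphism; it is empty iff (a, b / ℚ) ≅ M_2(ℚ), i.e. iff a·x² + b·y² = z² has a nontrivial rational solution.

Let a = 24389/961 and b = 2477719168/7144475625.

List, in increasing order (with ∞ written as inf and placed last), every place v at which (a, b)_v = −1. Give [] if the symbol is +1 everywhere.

(a, b) ≡ (29, 58) mod (ℚ^×)²; places V = {2, 3, 5, 7, 19, 23, 29, 31, 43, ∞}.
(a,b)_31: α=-2, u≡23; β=0, v≡26 (mod 31); (23|31)=-1, (26|31)=-1; sign (−1)^0·-1^0·-1^-2 = +1.
(a,b)_3: α=0, u≡2; β=-2, v≡1 (mod 3); (2|3)=-1, (1|3)=+1; sign (−1)^0·-1^-2·+1^0 = +1.
(a,b)_5: α=0, u≡4; β=-4, v≡3 (mod 5); (4|5)=+1, (3|5)=-1; sign (−1)^0·+1^-4·-1^0 = +1.
(a,b)_19: α=0, u≡8; β=2, v≡17 (mod 19); (8|19)=-1, (17|19)=+1; sign (−1)^0·-1^2·+1^0 = +1.
(a,b)_43: α=0, u≡12; β=2, v≡21 (mod 43); (12|43)=-1, (21|43)=+1; sign (−1)^0·-1^2·+1^0 = +1.
(a,b)_7: α=0, u≡4; β=-4, v≡4 (mod 7); (4|7)=+1, (4|7)=+1; sign (−1)^0·+1^-4·+1^0 = +1.
(a,b)_29: α=3, u≡22; β=1, v≡3 (mod 29); (22|29)=+1, (3|29)=-1; sign (−1)^0·+1^1·-1^3 = -1.
(a,b)_2: α=0, β=7; u≡5, v≡5 (mod 8); ε(u)ε(v)=0·0, αω(v)=0·1, βω(u)=7·1; sum ≡ 1  ⇒  -1.
(a,b)_∞: sgn(29)=+, sgn(58)=+, so +1.
(a,b)_23: α=0, u≡12; β=-2, v≡4 (mod 23); (12|23)=+1, (4|23)=+1; sign (−1)^0·+1^-2·+1^0 = +1.
|Ram(29, 58)| = 2, even; anisotropic at {2, 29}.

[2, 29]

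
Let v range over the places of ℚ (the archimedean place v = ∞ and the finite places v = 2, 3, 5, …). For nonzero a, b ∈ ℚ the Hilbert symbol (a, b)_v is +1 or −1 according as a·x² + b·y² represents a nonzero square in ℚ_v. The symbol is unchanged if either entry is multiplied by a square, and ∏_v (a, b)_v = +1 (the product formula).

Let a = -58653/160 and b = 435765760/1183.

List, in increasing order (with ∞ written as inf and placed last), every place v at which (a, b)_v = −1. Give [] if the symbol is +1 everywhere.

[2, 7, 19, 31]

(a, b) ≡ (-1330, 41230) mod (ℚ^×)²; places V = {2, 3, 5, 7, 13, 17, 19, 31, ∞}.
(a,b)_3: α=2, u≡2; β=0, v≡1 (mod 3); (2|3)=-1, (1|3)=+1; sign (−1)^0·-1^0·+1^2 = +1.
(a,b)_2: α=-5, β=9; u≡7, v≡7 (mod 8); ε(u)ε(v)=1·1, αω(v)=-5·0, βω(u)=9·0; sum ≡ 1  ⇒  -1.
(a,b)_19: α=1, u≡6; β=1, v≡9 (mod 19); (6|19)=+1, (9|19)=+1; sign (−1)^1·+1^1·+1^1 = -1.
(a,b)_13: α=0, u≡4; β=-2, v≡2 (mod 13); (4|13)=+1, (2|13)=-1; sign (−1)^0·+1^-2·-1^0 = +1.
(a,b)_5: α=-1, u≡1; β=1, v≡4 (mod 5); (1|5)=+1, (4|5)=+1; sign (−1)^0·+1^1·+1^-1 = +1.
(a,b)_7: α=3, u≡3; β=-1, v≡3 (mod 7); (3|7)=-1, (3|7)=-1; sign (−1)^1·-1^-1·-1^3 = -1.
(a,b)_17: α=0, u≡2; β=2, v≡11 (mod 17); (2|17)=+1, (11|17)=-1; sign (−1)^0·+1^2·-1^0 = +1.
(a,b)_∞: sgn(-1330)=−, sgn(41230)=+, so +1.
(a,b)_31: α=0, u≡6; β=1, v≡2 (mod 31); (6|31)=-1, (2|31)=+1; sign (−1)^0·-1^1·+1^0 = -1.
|Ram(-1330, 41230)| = 4, even; anisotropic at {2, 7, 19, 31}.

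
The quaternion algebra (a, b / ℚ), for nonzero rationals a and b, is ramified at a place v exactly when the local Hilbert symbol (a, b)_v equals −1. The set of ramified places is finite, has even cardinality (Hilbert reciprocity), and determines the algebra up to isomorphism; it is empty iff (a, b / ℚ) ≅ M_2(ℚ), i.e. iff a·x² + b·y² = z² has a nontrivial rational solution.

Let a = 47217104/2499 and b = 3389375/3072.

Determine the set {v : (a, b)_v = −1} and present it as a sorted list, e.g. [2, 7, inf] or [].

Mod squares: a ≡ 1479, b ≡ 16269. Check v ∈ {∞, 2, 3, 5, 7, 11, 17, 29}.
v=5: a=5^0·(≡1), b=5^4·(≡4) mod 5; (1|5)=+1, (4|5)=+1; (−1)^{0·4·2}·(+1)^4·(+1)^0 = +1.
v=3: a=3^-1·(≡1), b=3^-1·(≡2) mod 3; (1|3)=+1, (2|3)=-1; (−1)^{-1·-1·1}·(+1)^-1·(-1)^-1 = +1.
v=2: v_2(a)=4, v_2(b)=-10; units ≡ 7, 5 (mod 8); ε·ε+αω+βω = 1·0+4·1+-10·0 ≡ 0  ⇒  (a,b)_2 = +1.
v=7: a=7^-2·(≡2), b=7^0·(≡4) mod 7; (2|7)=+1, (4|7)=+1; (−1)^{-2·0·3}·(+1)^0·(+1)^-2 = +1.
v=29: a=29^3·(≡16), b=29^1·(≡12) mod 29; (16|29)=+1, (12|29)=-1; (−1)^{3·1·14}·(+1)^1·(-1)^3 = -1.
v=∞: 1479 > 0 and 16269 > 0  ⇒  (a,b)_∞ = +1.
v=17: a=17^-1·(≡15), b=17^1·(≡7) mod 17; (15|17)=+1, (7|17)=-1; (−1)^{-1·1·8}·(+1)^1·(-1)^-1 = -1.
v=11: a=11^2·(≡5), b=11^1·(≡5) mod 11; (5|11)=+1, (5|11)=+1; (−1)^{2·1·5}·(+1)^1·(+1)^2 = +1.
|Ram(1479, 16269)| = 2, even; anisotropic at {17, 29}.

[17, 29]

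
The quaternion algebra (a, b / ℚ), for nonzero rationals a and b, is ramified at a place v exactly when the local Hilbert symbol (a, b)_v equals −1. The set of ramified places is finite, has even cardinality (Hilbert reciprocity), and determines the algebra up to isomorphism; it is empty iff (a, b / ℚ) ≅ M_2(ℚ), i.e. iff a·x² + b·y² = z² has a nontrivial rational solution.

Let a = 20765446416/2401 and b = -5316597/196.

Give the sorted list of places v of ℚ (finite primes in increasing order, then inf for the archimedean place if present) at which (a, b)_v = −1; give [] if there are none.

(a, b) ≡ (561, -7293) mod (ℚ^×)²; places V = {2, 3, 7, 11, 13, 17, ∞}.
(a,b)_2: α=4, β=-2; u≡1, v≡3 (mod 8); ε(u)ε(v)=0·1, αω(v)=4·1, βω(u)=-2·0; sum ≡ 0  ⇒  +1.
(a,b)_∞: sgn(561)=+, sgn(-7293)=−, so +1.
(a,b)_17: α=1, u≡16; β=1, v≡16 (mod 17); (16|17)=+1, (16|17)=+1; sign (−1)^0·+1^1·+1^1 = +1.
(a,b)_7: α=-4, u≡1; β=-2, v≡2 (mod 7); (1|7)=+1, (2|7)=+1; sign (−1)^0·+1^-2·+1^-4 = +1.
(a,b)_13: α=4, u≡2; β=1, v≡11 (mod 13); (2|13)=-1, (11|13)=-1; sign (−1)^0·-1^1·-1^4 = -1.
(a,b)_11: α=1, u≡6; β=1, v≡10 (mod 11); (6|11)=-1, (10|11)=-1; sign (−1)^1·-1^1·-1^1 = -1.
(a,b)_3: α=5, u≡1; β=7, v≡2 (mod 3); (1|3)=+1, (2|3)=-1; sign (−1)^1·+1^7·-1^5 = +1.
|Ram(561, -7293)| = 2, even; anisotropic at {11, 13}.

[11, 13]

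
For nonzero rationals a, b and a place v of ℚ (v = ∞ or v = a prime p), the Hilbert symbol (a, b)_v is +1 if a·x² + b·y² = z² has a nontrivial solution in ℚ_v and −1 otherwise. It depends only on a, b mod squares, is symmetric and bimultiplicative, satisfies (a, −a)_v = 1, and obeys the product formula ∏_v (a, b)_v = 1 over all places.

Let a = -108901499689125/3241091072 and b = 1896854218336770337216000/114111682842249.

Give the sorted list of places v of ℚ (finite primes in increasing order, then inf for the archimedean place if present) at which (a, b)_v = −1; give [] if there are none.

[2, 5]

Mod squares: a ≡ -14570, b ≡ 310. Check v ∈ {∞, 2, 3, 5, 11, 13, 17, 19, 31, 37, 47}.
v=19: a=19^2·(≡14), b=19^4·(≡9) mod 19; (14|19)=-1, (9|19)=+1; (−1)^{2·4·9}·(-1)^4·(+1)^2 = +1.
v=37: a=37^-2·(≡20), b=37^-4·(≡14) mod 37; (20|37)=-1, (14|37)=-1; (−1)^{-2·-4·18}·(-1)^-4·(-1)^-2 = +1.
v=47: a=47^1·(≡46), b=47^2·(≡27) mod 47; (46|47)=-1, (27|47)=+1; (−1)^{1·2·23}·(-1)^2·(+1)^1 = +1.
v=∞: -14570 < 0 and 310 > 0  ⇒  (a,b)_∞ = +1.
v=2: v_2(a)=-13, v_2(b)=9; units ≡ 3, 3 (mod 8); ε·ε+αω+βω = 1·1+-13·1+9·1 ≡ 1  ⇒  (a,b)_2 = -1.
v=3: a=3^4·(≡1), b=3^-6·(≡1) mod 3; (1|3)=+1, (1|3)=+1; (−1)^{4·-6·1}·(+1)^-6·(+1)^4 = +1.
v=17: a=17^-2·(≡9), b=17^-4·(≡4) mod 17; (9|17)=+1, (4|17)=+1; (−1)^{-2·-4·8}·(+1)^-4·(+1)^-2 = +1.
v=5: a=5^3·(≡1), b=5^3·(≡2) mod 5; (1|5)=+1, (2|5)=-1; (−1)^{3·3·2}·(+1)^3·(-1)^3 = -1.
v=11: a=11^2·(≡9), b=11^2·(≡6) mod 11; (9|11)=+1, (6|11)=-1; (−1)^{2·2·5}·(+1)^2·(-1)^2 = +1.
v=31: a=31^1·(≡6), b=31^3·(≡5) mod 31; (6|31)=-1, (5|31)=+1; (−1)^{1·3·15}·(-1)^3·(+1)^1 = +1.
v=13: a=13^2·(≡12), b=13^4·(≡11) mod 13; (12|13)=+1, (11|13)=-1; (−1)^{2·4·6}·(+1)^4·(-1)^2 = +1.
|Ram(-14570, 310)| = 2, even; anisotropic at {2, 5}.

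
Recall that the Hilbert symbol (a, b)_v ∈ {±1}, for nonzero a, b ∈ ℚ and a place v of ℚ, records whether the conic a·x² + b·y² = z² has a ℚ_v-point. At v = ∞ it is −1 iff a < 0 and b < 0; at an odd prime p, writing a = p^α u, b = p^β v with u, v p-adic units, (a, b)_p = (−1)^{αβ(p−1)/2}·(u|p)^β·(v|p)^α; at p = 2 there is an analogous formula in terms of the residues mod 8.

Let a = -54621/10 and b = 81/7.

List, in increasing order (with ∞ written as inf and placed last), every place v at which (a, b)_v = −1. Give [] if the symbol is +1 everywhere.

(a, b) ≡ (-210, 7) mod (ℚ^×)²; places V = {2, 3, 5, 7, 17, ∞}.
(a,b)_∞: sgn(-210)=−, sgn(7)=+, so +1.
(a,b)_5: α=-1, u≡2; β=0, v≡3 (mod 5); (2|5)=-1, (3|5)=-1; sign (−1)^0·-1^0·-1^-1 = -1.
(a,b)_17: α=2, u≡10; β=0, v≡14 (mod 17); (10|17)=-1, (14|17)=-1; sign (−1)^0·-1^0·-1^2 = +1.
(a,b)_7: α=1, u≡3; β=-1, v≡4 (mod 7); (3|7)=-1, (4|7)=+1; sign (−1)^1·-1^-1·+1^1 = +1.
(a,b)_3: α=3, u≡2; β=4, v≡1 (mod 3); (2|3)=-1, (1|3)=+1; sign (−1)^0·-1^4·+1^3 = +1.
(a,b)_2: α=-1, β=0; u≡7, v≡7 (mod 8); ε(u)ε(v)=1·1, αω(v)=-1·0, βω(u)=0·0; sum ≡ 1  ⇒  -1.
(-210, 7 / ℚ) ramifies at {2, 5}: a division algebra.

[2, 5]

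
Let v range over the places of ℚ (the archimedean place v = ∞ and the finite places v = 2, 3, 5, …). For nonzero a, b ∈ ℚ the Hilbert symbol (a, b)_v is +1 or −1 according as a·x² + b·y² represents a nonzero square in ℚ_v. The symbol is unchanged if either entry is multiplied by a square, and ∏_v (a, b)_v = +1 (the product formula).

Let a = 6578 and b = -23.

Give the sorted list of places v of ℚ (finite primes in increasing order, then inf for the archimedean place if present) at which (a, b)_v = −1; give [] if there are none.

Mod squares: a ≡ 6578, b ≡ -23. Check v ∈ {∞, 2, 11, 13, 23}.
v=∞: 6578 > 0 and -23 < 0  ⇒  (a,b)_∞ = +1.
v=11: a=11^1·(≡4), b=11^0·(≡10) mod 11; (4|11)=+1, (10|11)=-1; (−1)^{1·0·5}·(+1)^0·(-1)^1 = -1.
v=23: a=23^1·(≡10), b=23^1·(≡22) mod 23; (10|23)=-1, (22|23)=-1; (−1)^{1·1·11}·(-1)^1·(-1)^1 = -1.
v=13: a=13^1·(≡12), b=13^0·(≡3) mod 13; (12|13)=+1, (3|13)=+1; (−1)^{1·0·6}·(+1)^0·(+1)^1 = +1.
v=2: v_2(a)=1, v_2(b)=0; units ≡ 1, 1 (mod 8); ε·ε+αω+βω = 0·0+1·0+0·0 ≡ 0  ⇒  (a,b)_2 = +1.
|Ram(6578, -23)| = 2, even; anisotropic at {11, 23}.

[11, 23]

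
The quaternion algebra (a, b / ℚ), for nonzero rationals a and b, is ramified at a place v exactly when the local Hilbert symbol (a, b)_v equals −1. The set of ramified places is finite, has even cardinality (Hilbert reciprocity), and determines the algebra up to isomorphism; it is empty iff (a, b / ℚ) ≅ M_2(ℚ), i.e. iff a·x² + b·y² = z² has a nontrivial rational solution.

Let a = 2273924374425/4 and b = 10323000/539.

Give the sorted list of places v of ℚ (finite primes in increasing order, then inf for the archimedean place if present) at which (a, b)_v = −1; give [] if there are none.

Mod squares: a ≡ 1073, b ≡ 126170. Check v ∈ {∞, 2, 3, 5, 7, 11, 29, 31, 37}.
v=3: a=3^6·(≡2), b=3^2·(≡2) mod 3; (2|3)=-1, (2|3)=-1; (−1)^{6·2·1}·(-1)^2·(-1)^6 = +1.
v=7: a=7^0·(≡1), b=7^-2·(≡4) mod 7; (1|7)=+1, (4|7)=+1; (−1)^{0·-2·3}·(+1)^-2·(+1)^0 = +1.
v=2: v_2(a)=-2, v_2(b)=3; units ≡ 1, 5 (mod 8); ε·ε+αω+βω = 0·0+-2·1+3·0 ≡ 0  ⇒  (a,b)_2 = +1.
v=29: a=29^1·(≡27), b=29^0·(≡6) mod 29; (27|29)=-1, (6|29)=+1; (−1)^{1·0·14}·(-1)^0·(+1)^1 = +1.
v=11: a=11^2·(≡10), b=11^-1·(≡10) mod 11; (10|11)=-1, (10|11)=-1; (−1)^{2·-1·5}·(-1)^-1·(-1)^2 = -1.
v=∞: 1073 > 0 and 126170 > 0  ⇒  (a,b)_∞ = +1.
v=31: a=31^2·(≡4), b=31^1·(≡5) mod 31; (4|31)=+1, (5|31)=+1; (−1)^{2·1·15}·(+1)^1·(+1)^2 = +1.
v=5: a=5^2·(≡3), b=5^3·(≡1) mod 5; (3|5)=-1, (1|5)=+1; (−1)^{2·3·2}·(-1)^3·(+1)^2 = -1.
v=37: a=37^1·(≡13), b=37^1·(≡8) mod 37; (13|37)=-1, (8|37)=-1; (−1)^{1·1·18}·(-1)^1·(-1)^1 = +1.
|Ram(1073, 126170)| = 2, even; anisotropic at {5, 11}.

[5, 11]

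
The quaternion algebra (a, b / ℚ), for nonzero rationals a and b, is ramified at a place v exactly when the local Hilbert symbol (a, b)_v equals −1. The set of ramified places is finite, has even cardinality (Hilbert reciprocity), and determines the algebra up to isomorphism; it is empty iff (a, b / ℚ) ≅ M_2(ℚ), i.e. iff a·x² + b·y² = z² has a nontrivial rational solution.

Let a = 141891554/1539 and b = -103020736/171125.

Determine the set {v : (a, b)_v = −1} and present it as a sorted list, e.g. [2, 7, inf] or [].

[13, 23]

(a, b) ≡ (104006, -455) mod (ℚ^×)²; places V = {2, 3, 5, 7, 13, 17, 19, 23, 37, ∞}.
(a,b)_7: α=3, u≡1; β=3, v≡6 (mod 7); (1|7)=+1, (6|7)=-1; sign (−1)^1·+1^3·-1^3 = +1.
(a,b)_3: α=-4, u≡2; β=0, v≡1 (mod 3); (2|3)=-1, (1|3)=+1; sign (−1)^0·-1^0·+1^-4 = +1.
(a,b)_13: α=0, u≡5; β=1, v≡4 (mod 13); (5|13)=-1, (4|13)=+1; sign (−1)^0·-1^1·+1^0 = -1.
(a,b)_17: α=1, u≡8; β=0, v≡4 (mod 17); (8|17)=+1, (4|17)=+1; sign (−1)^0·+1^0·+1^1 = +1.
(a,b)_23: α=3, u≡11; β=0, v≡21 (mod 23); (11|23)=-1, (21|23)=-1; sign (−1)^0·-1^0·-1^3 = -1.
(a,b)_2: α=1, β=6; u≡3, v≡1 (mod 8); ε(u)ε(v)=1·0, αω(v)=1·0, βω(u)=6·1; sum ≡ 0  ⇒  +1.
(a,b)_∞: sgn(104006)=+, sgn(-455)=−, so +1.
(a,b)_5: α=0, u≡1; β=-3, v≡1 (mod 5); (1|5)=+1, (1|5)=+1; sign (−1)^0·+1^-3·+1^0 = +1.
(a,b)_37: α=0, u≡25; β=-2, v≡10 (mod 37); (25|37)=+1, (10|37)=+1; sign (−1)^0·+1^-2·+1^0 = +1.
(a,b)_19: α=-1, u≡2; β=2, v≡9 (mod 19); (2|19)=-1, (9|19)=+1; sign (−1)^0·-1^2·+1^-1 = +1.
(104006, -455 / ℚ) ramifies at {13, 23}: a division algebra.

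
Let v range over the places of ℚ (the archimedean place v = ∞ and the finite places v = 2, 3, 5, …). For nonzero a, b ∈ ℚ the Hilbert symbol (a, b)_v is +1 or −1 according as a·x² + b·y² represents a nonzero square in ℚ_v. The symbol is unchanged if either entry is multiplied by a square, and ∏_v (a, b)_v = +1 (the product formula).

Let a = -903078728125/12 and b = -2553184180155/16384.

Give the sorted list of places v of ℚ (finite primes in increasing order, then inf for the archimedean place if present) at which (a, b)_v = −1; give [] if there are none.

(a, b) ≡ (-255, -150195) mod (ℚ^×)²; places V = {2, 3, 5, 7, 17, 19, 31, ∞}.
(a,b)_∞: sgn(-255)=−, sgn(-150195)=−, so -1.
(a,b)_3: α=-1, u≡2; β=1, v≡2 (mod 3); (2|3)=-1, (2|3)=-1; sign (−1)^1·-1^1·-1^-1 = -1.
(a,b)_17: α=1, u≡16; β=1, v≡5 (mod 17); (16|17)=+1, (5|17)=-1; sign (−1)^0·+1^1·-1^1 = -1.
(a,b)_19: α=2, u≡1; β=3, v≡2 (mod 19); (1|19)=+1, (2|19)=-1; sign (−1)^0·+1^3·-1^2 = +1.
(a,b)_2: α=-2, β=-14; u≡1, v≡5 (mod 8); ε(u)ε(v)=0·0, αω(v)=-2·1, βω(u)=-14·0; sum ≡ 0  ⇒  +1.
(a,b)_31: α=2, u≡22; β=3, v≡30 (mod 31); (22|31)=-1, (30|31)=-1; sign (−1)^0·-1^3·-1^2 = -1.
(a,b)_5: α=5, u≡1; β=1, v≡1 (mod 5); (1|5)=+1, (1|5)=+1; sign (−1)^0·+1^1·+1^5 = +1.
(a,b)_7: α=2, u≡1; β=2, v≡1 (mod 7); (1|7)=+1, (1|7)=+1; sign (−1)^0·+1^2·+1^2 = +1.
Ram(-255, -150195) = {3, 17, 31, ∞}; no ℚ_3-point on the conic.

[3, 17, 31, inf]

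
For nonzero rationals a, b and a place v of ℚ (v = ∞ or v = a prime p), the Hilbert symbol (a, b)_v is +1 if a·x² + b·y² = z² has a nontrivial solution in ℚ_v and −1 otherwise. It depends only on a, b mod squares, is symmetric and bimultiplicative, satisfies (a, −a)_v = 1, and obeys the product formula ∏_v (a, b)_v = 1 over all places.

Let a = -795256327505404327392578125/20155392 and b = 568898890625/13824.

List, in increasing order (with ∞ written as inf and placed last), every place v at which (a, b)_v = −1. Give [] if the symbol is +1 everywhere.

(a, b) ≡ (-85215, 1292646) mod (ℚ^×)²; places V = {2, 3, 5, 13, 17, 19, 23, 29, ∞}.
(a,b)_19: α=3, u≡14; β=1, v≡12 (mod 19); (14|19)=-1, (12|19)=-1; sign (−1)^1·-1^1·-1^3 = -1.
(a,b)_∞: sgn(-85215)=−, sgn(1292646)=+, so +1.
(a,b)_5: α=15, u≡3; β=6, v≡1 (mod 5); (3|5)=-1, (1|5)=+1; sign (−1)^0·-1^6·+1^15 = +1.
(a,b)_17: α=0, u≡10; β=1, v≡6 (mod 17); (10|17)=-1, (6|17)=-1; sign (−1)^0·-1^1·-1^0 = -1.
(a,b)_29: α=2, u≡13; β=1, v≡22 (mod 29); (13|29)=+1, (22|29)=+1; sign (−1)^0·+1^1·+1^2 = +1.
(a,b)_23: α=3, u≡21; β=1, v≡16 (mod 23); (21|23)=-1, (16|23)=+1; sign (−1)^1·-1^1·+1^3 = +1.
(a,b)_13: α=5, u≡3; β=2, v≡12 (mod 13); (3|13)=+1, (12|13)=+1; sign (−1)^0·+1^2·+1^5 = +1.
(a,b)_2: α=-10, β=-9; u≡1, v≡3 (mod 8); ε(u)ε(v)=0·1, αω(v)=-10·1, βω(u)=-9·0; sum ≡ 0  ⇒  +1.
(a,b)_3: α=-9, u≡2; β=-3, v≡1 (mod 3); (2|3)=-1, (1|3)=+1; sign (−1)^1·-1^-3·+1^-9 = +1.
Ram(-85215, 1292646) = {17, 19}; no ℚ_17-point on the conic.

[17, 19]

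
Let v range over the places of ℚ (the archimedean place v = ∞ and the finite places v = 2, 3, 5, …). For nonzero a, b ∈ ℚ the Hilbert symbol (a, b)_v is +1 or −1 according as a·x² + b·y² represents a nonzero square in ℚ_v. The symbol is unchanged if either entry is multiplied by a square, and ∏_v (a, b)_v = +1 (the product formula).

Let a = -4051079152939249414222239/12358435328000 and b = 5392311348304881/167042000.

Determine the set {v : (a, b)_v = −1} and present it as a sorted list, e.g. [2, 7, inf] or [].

[3, 13]

(a, b) ≡ (-195, 5) mod (ℚ^×)²; places V = {2, 3, 5, 7, 11, 13, 17, 19, ∞}.
(a,b)_3: α=9, u≡1; β=6, v≡2 (mod 3); (1|3)=+1, (2|3)=-1; sign (−1)^0·+1^6·-1^9 = -1.
(a,b)_7: α=4, u≡2; β=2, v≡5 (mod 7); (2|7)=+1, (5|7)=-1; sign (−1)^0·+1^2·-1^4 = +1.
(a,b)_11: α=6, u≡5; β=4, v≡1 (mod 11); (5|11)=+1, (1|11)=+1; sign (−1)^0·+1^4·+1^6 = +1.
(a,b)_5: α=-3, u≡4; β=-3, v≡1 (mod 5); (4|5)=+1, (1|5)=+1; sign (−1)^0·+1^-3·+1^-3 = +1.
(a,b)_2: α=-12, β=-4; u≡5, v≡5 (mod 8); ε(u)ε(v)=0·0, αω(v)=-12·1, βω(u)=-4·1; sum ≡ 0  ⇒  +1.
(a,b)_∞: sgn(-195)=−, sgn(5)=+, so +1.
(a,b)_17: α=-6, u≡4; β=-4, v≡12 (mod 17); (4|17)=+1, (12|17)=-1; sign (−1)^0·+1^-4·-1^-6 = +1.
(a,b)_13: α=5, u≡2; β=4, v≡5 (mod 13); (2|13)=-1, (5|13)=-1; sign (−1)^0·-1^4·-1^5 = -1.
(a,b)_19: α=4, u≡2; β=2, v≡11 (mod 19); (2|19)=-1, (11|19)=+1; sign (−1)^0·-1^2·+1^4 = +1.
Ram(-195, 5) = {3, 13}; no ℚ_3-point on the conic.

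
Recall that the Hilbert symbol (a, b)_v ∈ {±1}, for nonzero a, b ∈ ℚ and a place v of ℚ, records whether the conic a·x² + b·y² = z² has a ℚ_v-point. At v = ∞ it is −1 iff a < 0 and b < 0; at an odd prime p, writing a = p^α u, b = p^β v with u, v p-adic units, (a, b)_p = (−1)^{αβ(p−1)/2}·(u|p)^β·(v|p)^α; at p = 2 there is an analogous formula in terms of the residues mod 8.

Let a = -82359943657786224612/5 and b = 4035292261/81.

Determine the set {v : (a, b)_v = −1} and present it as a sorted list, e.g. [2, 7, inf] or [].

[7, 29]

Mod squares: a ≡ -85, b ≡ 82621. Check v ∈ {∞, 2, 3, 5, 7, 11, 13, 17, 29, 37}.
v=37: a=37^2·(≡36), b=37^1·(≡23) mod 37; (36|37)=+1, (23|37)=-1; (−1)^{2·1·18}·(+1)^1·(-1)^2 = +1.
v=29: a=29^2·(≡27), b=29^1·(≡28) mod 29; (27|29)=-1, (28|29)=+1; (−1)^{2·1·14}·(-1)^1·(+1)^2 = -1.
v=∞: -85 < 0 and 82621 > 0  ⇒  (a,b)_∞ = +1.
v=13: a=13^4·(≡2), b=13^2·(≡6) mod 13; (2|13)=-1, (6|13)=-1; (−1)^{4·2·6}·(-1)^2·(-1)^4 = +1.
v=7: a=7^2·(≡3), b=7^1·(≡4) mod 7; (3|7)=-1, (4|7)=+1; (−1)^{2·1·3}·(-1)^1·(+1)^2 = -1.
v=5: a=5^-1·(≡3), b=5^0·(≡1) mod 5; (3|5)=-1, (1|5)=+1; (−1)^{-1·0·2}·(-1)^0·(+1)^-1 = +1.
v=3: a=3^2·(≡2), b=3^-4·(≡1) mod 3; (2|3)=-1, (1|3)=+1; (−1)^{2·-4·1}·(-1)^-4·(+1)^2 = +1.
v=2: v_2(a)=2, v_2(b)=0; units ≡ 3, 5 (mod 8); ε·ε+αω+βω = 1·0+2·1+0·1 ≡ 0  ⇒  (a,b)_2 = +1.
v=17: a=17^5·(≡10), b=17^2·(≡13) mod 17; (10|17)=-1, (13|17)=+1; (−1)^{5·2·8}·(-1)^2·(+1)^5 = +1.
v=11: a=11^0·(≡1), b=11^1·(≡5) mod 11; (1|11)=+1, (5|11)=+1; (−1)^{0·1·5}·(+1)^1·(+1)^0 = +1.
Ram(-85, 82621) = {7, 29}; no ℚ_7-point on the conic.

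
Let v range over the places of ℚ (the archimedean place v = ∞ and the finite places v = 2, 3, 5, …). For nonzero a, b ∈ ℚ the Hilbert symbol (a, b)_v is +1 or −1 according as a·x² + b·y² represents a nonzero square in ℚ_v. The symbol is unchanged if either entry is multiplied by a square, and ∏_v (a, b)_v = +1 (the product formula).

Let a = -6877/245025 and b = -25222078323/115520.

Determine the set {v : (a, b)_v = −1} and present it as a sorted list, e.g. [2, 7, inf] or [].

(a, b) ≡ (-13, -215) mod (ℚ^×)²; places V = {2, 3, 5, 11, 13, 19, 23, 43, ∞}.
(a,b)_2: α=0, β=-6; u≡3, v≡1 (mod 8); ε(u)ε(v)=1·0, αω(v)=0·0, βω(u)=-6·1; sum ≡ 0  ⇒  +1.
(a,b)_∞: sgn(-13)=−, sgn(-215)=−, so -1.
(a,b)_13: α=1, u≡4; β=2, v≡7 (mod 13); (4|13)=+1, (7|13)=-1; sign (−1)^0·+1^2·-1^1 = -1.
(a,b)_3: α=-4, u≡2; β=8, v≡1 (mod 3); (2|3)=-1, (1|3)=+1; sign (−1)^0·-1^8·+1^-4 = +1.
(a,b)_11: α=-2, u≡9; β=0, v≡1 (mod 11); (9|11)=+1, (1|11)=+1; sign (−1)^0·+1^0·+1^-2 = +1.
(a,b)_5: α=-2, u≡3; β=-1, v≡3 (mod 5); (3|5)=-1, (3|5)=-1; sign (−1)^0·-1^-1·-1^-2 = -1.
(a,b)_19: α=0, u≡1; β=-2, v≡3 (mod 19); (1|19)=+1, (3|19)=-1; sign (−1)^0·+1^-2·-1^0 = +1.
(a,b)_43: α=0, u≡12; β=1, v≡15 (mod 43); (12|43)=-1, (15|43)=+1; sign (−1)^0·-1^1·+1^0 = -1.
(a,b)_23: α=2, u≡17; β=2, v≡7 (mod 23); (17|23)=-1, (7|23)=-1; sign (−1)^0·-1^2·-1^2 = +1.
(-13, -215 / ℚ) ramifies at {5, 13, 43, ∞}: a division algebra.

[5, 13, 43, inf]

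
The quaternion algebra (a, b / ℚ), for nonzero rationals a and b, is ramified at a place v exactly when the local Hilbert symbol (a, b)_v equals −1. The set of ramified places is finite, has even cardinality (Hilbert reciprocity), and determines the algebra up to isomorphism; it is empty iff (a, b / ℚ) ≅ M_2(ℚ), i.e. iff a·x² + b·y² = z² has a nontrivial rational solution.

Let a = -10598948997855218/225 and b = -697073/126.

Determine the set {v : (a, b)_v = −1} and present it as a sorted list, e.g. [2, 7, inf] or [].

[11, inf]

Mod squares: a ≡ -6578, b ≡ -5278. Check v ∈ {∞, 2, 3, 5, 7, 11, 13, 23, 29, 37, 43}.
v=∞: -6578 < 0 and -5278 < 0  ⇒  (a,b)_∞ = -1.
v=23: a=23^1·(≡12), b=23^0·(≡1) mod 23; (12|23)=+1, (1|23)=+1; (−1)^{1·0·11}·(+1)^0·(+1)^1 = +1.
v=43: a=43^0·(≡13), b=43^2·(≡11) mod 43; (13|43)=+1, (11|43)=+1; (−1)^{0·2·21}·(+1)^2·(+1)^0 = +1.
v=29: a=29^2·(≡28), b=29^1·(≡12) mod 29; (28|29)=+1, (12|29)=-1; (−1)^{2·1·14}·(+1)^1·(-1)^2 = +1.
v=7: a=7^2·(≡1), b=7^-1·(≡2) mod 7; (1|7)=+1, (2|7)=+1; (−1)^{2·-1·3}·(+1)^-1·(+1)^2 = +1.
v=5: a=5^-2·(≡3), b=5^0·(≡2) mod 5; (3|5)=-1, (2|5)=-1; (−1)^{-2·0·2}·(-1)^0·(-1)^-2 = +1.
v=13: a=13^5·(≡12), b=13^1·(≡12) mod 13; (12|13)=+1, (12|13)=+1; (−1)^{5·1·6}·(+1)^1·(+1)^5 = +1.
v=3: a=3^-2·(≡1), b=3^-2·(≡2) mod 3; (1|3)=+1, (2|3)=-1; (−1)^{-2·-2·1}·(+1)^-2·(-1)^-2 = +1.
v=37: a=37^2·(≡35), b=37^0·(≡35) mod 37; (35|37)=-1, (35|37)=-1; (−1)^{2·0·18}·(-1)^0·(-1)^2 = +1.
v=11: a=11^1·(≡6), b=11^0·(≡6) mod 11; (6|11)=-1, (6|11)=-1; (−1)^{1·0·5}·(-1)^0·(-1)^1 = -1.
v=2: v_2(a)=1, v_2(b)=-1; units ≡ 7, 1 (mod 8); ε·ε+αω+βω = 1·0+1·0+-1·0 ≡ 0  ⇒  (a,b)_2 = +1.
Ram(-6578, -5278) = {11, ∞}; no ℚ_11-point on the conic.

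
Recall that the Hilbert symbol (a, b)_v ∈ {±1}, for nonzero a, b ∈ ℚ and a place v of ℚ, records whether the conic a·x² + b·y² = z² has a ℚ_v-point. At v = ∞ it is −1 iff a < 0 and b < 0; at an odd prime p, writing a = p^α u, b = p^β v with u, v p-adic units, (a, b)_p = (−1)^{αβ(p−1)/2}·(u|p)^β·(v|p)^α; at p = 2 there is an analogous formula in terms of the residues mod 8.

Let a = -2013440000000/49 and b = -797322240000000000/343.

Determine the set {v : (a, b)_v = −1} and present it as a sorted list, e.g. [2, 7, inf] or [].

[2, 5, 7, inf]

(a, b) ≡ (-65, -2002) mod (ℚ^×)²; places V = {2, 3, 5, 7, 11, 13, ∞}.
(a,b)_13: α=1, u≡8; β=1, v≡8 (mod 13); (8|13)=-1, (8|13)=-1; sign (−1)^0·-1^1·-1^1 = +1.
(a,b)_7: α=-2, u≡5; β=-3, v≡1 (mod 7); (5|7)=-1, (1|7)=+1; sign (−1)^0·-1^-3·+1^-2 = -1.
(a,b)_∞: sgn(-65)=−, sgn(-2002)=−, so -1.
(a,b)_3: α=0, u≡1; β=2, v≡2 (mod 3); (1|3)=+1, (2|3)=-1; sign (−1)^0·+1^2·-1^0 = +1.
(a,b)_5: α=7, u≡2; β=10, v≡3 (mod 5); (2|5)=-1, (3|5)=-1; sign (−1)^0·-1^10·-1^7 = -1.
(a,b)_11: α=2, u≡5; β=3, v≡1 (mod 11); (5|11)=+1, (1|11)=+1; sign (−1)^0·+1^3·+1^2 = +1.
(a,b)_2: α=14, β=19; u≡7, v≡7 (mod 8); ε(u)ε(v)=1·1, αω(v)=14·0, βω(u)=19·0; sum ≡ 1  ⇒  -1.
(-65, -2002 / ℚ) ramifies at {2, 5, 7, ∞}: a division algebra.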